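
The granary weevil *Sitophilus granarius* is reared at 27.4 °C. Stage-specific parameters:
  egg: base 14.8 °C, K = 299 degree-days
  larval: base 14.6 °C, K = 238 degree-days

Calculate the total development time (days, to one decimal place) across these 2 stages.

42.3 days

egg: 299 / (27.4 − 14.8) = 299 / 12.6 = 23.730 d.
larval: 238 / (27.4 − 14.6) = 238 / 12.8 = 18.594 d.
Sum = 42.324 ≈ 42.3 days.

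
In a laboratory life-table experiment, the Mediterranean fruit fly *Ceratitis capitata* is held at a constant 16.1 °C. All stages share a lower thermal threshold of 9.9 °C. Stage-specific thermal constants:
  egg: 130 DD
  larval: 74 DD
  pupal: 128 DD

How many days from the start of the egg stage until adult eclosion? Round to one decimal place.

53.5 days

Daily accumulation at 16.1 °C = 16.1 − 9.9 = 6.2 DD/day.
Total K = 130 + 74 + 128 = 332 DD.
Total duration = 332 / 6.2 = 53.548 ≈ 53.5 days.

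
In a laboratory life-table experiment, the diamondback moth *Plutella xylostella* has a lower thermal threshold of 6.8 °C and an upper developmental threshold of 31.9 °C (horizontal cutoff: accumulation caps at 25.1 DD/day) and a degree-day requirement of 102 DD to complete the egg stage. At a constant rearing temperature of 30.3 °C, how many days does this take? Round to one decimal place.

Daily accumulation = 30.3 − 6.8 = 23.5 DD/day.
Duration = 102 / 23.5 = 4.340 ≈ 4.3 days.

4.3 days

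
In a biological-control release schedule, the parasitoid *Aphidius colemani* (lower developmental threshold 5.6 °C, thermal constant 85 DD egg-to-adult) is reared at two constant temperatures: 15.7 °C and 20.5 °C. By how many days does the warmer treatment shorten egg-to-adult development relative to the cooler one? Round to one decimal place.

At 15.7 °C: 85 / (15.7 − 5.6) = 85 / 10.1 = 8.416 d.
At 20.5 °C: 85 / (20.5 − 5.6) = 85 / 14.9 = 5.705 d.
Difference = |8.416 − 5.705| = 2.711 ≈ 2.7 days.

2.7 days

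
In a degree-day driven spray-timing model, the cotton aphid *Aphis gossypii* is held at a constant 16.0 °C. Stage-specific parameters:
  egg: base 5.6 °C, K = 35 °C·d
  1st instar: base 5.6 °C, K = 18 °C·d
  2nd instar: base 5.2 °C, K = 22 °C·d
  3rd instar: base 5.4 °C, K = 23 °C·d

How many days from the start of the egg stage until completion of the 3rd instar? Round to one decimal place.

9.3 days

egg: 35 / (16.0 − 5.6) = 35 / 10.4 = 3.365 d.
1st instar: 18 / (16.0 − 5.6) = 18 / 10.4 = 1.731 d.
2nd instar: 22 / (16.0 − 5.2) = 22 / 10.8 = 2.037 d.
3rd instar: 23 / (16.0 − 5.4) = 23 / 10.6 = 2.170 d.
Sum = 9.303 ≈ 9.3 days.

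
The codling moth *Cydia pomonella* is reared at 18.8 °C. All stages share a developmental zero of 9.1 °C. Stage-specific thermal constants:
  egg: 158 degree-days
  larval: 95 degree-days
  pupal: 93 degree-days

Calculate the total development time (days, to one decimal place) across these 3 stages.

35.7 days

Daily accumulation at 18.8 °C = 18.8 − 9.1 = 9.7 DD/day.
Total K = 158 + 95 + 93 = 346 DD.
Total duration = 346 / 9.7 = 35.670 ≈ 35.7 days.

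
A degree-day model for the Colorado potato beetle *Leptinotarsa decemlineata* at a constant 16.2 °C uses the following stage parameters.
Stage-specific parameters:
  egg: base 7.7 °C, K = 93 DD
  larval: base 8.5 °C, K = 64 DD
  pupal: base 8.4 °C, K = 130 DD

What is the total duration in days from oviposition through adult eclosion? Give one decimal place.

egg: 93 / (16.2 − 7.7) = 93 / 8.5 = 10.941 d.
larval: 64 / (16.2 − 8.5) = 64 / 7.7 = 8.312 d.
pupal: 130 / (16.2 − 8.4) = 130 / 7.8 = 16.667 d.
Sum = 35.920 ≈ 35.9 days.

35.9 days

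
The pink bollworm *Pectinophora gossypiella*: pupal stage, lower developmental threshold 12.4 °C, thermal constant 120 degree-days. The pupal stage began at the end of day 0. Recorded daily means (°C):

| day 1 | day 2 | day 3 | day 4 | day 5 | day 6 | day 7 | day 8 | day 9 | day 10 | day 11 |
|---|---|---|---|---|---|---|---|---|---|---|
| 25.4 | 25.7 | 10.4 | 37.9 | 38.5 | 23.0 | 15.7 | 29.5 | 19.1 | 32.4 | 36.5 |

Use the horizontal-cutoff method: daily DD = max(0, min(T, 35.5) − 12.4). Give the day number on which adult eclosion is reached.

day 10

Daily DD above 12.4 °C (capped at 23.1): 13.0, 13.3, 0.0, 23.1, 23.1, 10.6, 3.3, 17.1, 6.7, 20.0, 23.1.
Cumulative: 13.0, 26.3, 26.3, 49.4, 72.5, 83.1, 86.4, 103.5, 110.2, 130.2, 153.3.
The total first reaches 120 DD on day 10.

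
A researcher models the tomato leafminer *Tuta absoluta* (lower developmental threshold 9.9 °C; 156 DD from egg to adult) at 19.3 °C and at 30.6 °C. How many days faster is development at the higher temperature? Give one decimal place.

At 19.3 °C: 156 / (19.3 − 9.9) = 156 / 9.4 = 16.596 d.
At 30.6 °C: 156 / (30.6 − 9.9) = 156 / 20.7 = 7.536 d.
Difference = |16.596 − 7.536| = 9.060 ≈ 9.1 days.

9.1 days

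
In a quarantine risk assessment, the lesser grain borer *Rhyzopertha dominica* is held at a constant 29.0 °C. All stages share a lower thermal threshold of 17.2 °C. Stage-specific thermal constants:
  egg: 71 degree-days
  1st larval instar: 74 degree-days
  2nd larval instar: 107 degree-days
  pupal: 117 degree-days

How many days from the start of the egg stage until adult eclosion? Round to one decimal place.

31.3 days

Daily accumulation at 29.0 °C = 29.0 − 17.2 = 11.8 DD/day.
Total K = 71 + 74 + 107 + 117 = 369 DD.
Total duration = 369 / 11.8 = 31.271 ≈ 31.3 days.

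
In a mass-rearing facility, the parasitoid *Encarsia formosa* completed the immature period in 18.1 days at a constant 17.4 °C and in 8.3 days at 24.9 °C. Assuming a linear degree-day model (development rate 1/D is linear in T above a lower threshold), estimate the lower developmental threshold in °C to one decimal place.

Linear rate model ⇒ the product D·(T − T_b) is constant across temperatures.
18.1·(17.4 − T_b) = 8.3·(24.9 − T_b)
T_b = (18.1·17.4 − 8.3·24.9) / (18.1 − 8.3) = 108.27 / 9.8 = 11.048 °C ≈ 11.0 °C.

11.0 °C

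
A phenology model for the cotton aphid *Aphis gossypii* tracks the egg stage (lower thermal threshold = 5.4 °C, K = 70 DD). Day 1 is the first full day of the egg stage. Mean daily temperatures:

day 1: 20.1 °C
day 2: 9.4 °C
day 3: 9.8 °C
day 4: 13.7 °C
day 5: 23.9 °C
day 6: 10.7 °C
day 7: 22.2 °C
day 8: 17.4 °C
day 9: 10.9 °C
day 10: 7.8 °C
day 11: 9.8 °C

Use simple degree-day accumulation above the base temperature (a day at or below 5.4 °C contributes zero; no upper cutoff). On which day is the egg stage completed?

day 7

Daily DD above 5.4 °C: 14.7, 4.0, 4.4, 8.3, 18.5, 5.3, 16.8, 12.0, 5.5, 2.4, 4.4.
Cumulative: 14.7, 18.7, 23.1, 31.4, 49.9, 55.2, 72.0, 84.0, 89.5, 91.9, 96.3.
The total first reaches 70 DD on day 7.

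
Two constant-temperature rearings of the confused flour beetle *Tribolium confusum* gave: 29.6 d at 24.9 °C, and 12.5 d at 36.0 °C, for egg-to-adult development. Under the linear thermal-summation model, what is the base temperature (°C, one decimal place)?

16.8 °C

Equal thermal constants: D₁(T₁ − T_b) = D₂(T₂ − T_b).
29.6·(24.9 − T_b) = 12.5·(36.0 − T_b)
T_b = (29.6·24.9 − 12.5·36.0) / (29.6 − 12.5) = 287.04 / 17.1 = 16.786 °C ≈ 16.8 °C.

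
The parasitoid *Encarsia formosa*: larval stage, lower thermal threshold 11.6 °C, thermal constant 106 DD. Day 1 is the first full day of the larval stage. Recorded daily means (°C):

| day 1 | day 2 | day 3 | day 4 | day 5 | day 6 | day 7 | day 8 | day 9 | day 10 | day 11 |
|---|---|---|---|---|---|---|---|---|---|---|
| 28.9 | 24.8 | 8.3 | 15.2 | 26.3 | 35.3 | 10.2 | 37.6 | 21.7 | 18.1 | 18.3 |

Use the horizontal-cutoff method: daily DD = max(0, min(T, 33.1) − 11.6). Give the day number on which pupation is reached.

day 10

Daily DD above 11.6 °C (capped at 21.5): 17.3, 13.2, 0.0, 3.6, 14.7, 21.5, 0.0, 21.5, 10.1, 6.5, 6.7.
Cumulative: 17.3, 30.5, 30.5, 34.1, 48.8, 70.3, 70.3, 91.8, 101.9, 108.4, 115.1.
The total first reaches 106 DD on day 10.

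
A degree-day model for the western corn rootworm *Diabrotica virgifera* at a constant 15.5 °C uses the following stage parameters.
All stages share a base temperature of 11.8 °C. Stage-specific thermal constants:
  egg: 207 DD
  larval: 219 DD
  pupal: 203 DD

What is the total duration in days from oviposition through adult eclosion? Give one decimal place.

170.0 days

Daily accumulation at 15.5 °C = 15.5 − 11.8 = 3.7 DD/day.
Total K = 207 + 219 + 203 = 629 DD.
Total duration = 629 / 3.7 = 170.000 ≈ 170.0 days.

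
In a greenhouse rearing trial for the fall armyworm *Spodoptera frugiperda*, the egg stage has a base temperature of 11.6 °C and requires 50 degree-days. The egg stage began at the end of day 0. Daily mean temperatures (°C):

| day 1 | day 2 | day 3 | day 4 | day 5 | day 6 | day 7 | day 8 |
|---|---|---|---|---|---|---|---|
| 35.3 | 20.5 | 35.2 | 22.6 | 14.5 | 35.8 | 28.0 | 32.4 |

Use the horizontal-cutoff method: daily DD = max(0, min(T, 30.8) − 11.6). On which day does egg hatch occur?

Daily DD above 11.6 °C (capped at 19.2): 19.2, 8.9, 19.2, 11.0, 2.9, 19.2, 16.4, 19.2.
Cumulative: 19.2, 28.1, 47.3, 58.3, 61.2, 80.4, 96.8, 116.0.
The total first reaches 50 DD on day 4.

day 4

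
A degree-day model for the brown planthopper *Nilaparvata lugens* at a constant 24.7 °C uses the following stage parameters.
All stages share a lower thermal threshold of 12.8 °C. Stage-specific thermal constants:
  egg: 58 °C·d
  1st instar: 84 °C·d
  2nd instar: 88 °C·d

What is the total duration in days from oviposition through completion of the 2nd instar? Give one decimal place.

19.3 days

Daily accumulation at 24.7 °C = 24.7 − 12.8 = 11.9 DD/day.
Total K = 58 + 84 + 88 = 230 DD.
Total duration = 230 / 11.9 = 19.328 ≈ 19.3 days.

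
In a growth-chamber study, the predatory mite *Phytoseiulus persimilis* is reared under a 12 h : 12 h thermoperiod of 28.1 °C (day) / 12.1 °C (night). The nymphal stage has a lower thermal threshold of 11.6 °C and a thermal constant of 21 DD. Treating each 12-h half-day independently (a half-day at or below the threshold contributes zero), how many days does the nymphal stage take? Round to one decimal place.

2.5 days

Day half: max(0, 28.1 − 11.6) × 0.5 = 16.5 × 0.5 = 8.25 DD.
Night half: max(0, 12.1 − 11.6) × 0.5 = 0.5 × 0.5 = 0.25 DD.
Per 24 h: 8.50 DD/day.
Duration = 21 / 8.50 = 2.471 ≈ 2.5 days.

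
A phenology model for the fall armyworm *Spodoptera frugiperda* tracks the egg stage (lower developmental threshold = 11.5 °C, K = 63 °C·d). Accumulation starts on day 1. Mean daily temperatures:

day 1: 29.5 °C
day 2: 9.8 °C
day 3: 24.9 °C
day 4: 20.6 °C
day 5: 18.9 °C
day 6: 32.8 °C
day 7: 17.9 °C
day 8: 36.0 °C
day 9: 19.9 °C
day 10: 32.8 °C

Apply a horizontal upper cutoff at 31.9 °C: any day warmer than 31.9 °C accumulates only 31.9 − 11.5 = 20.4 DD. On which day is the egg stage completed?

day 6

Daily DD above 11.5 °C (capped at 20.4): 18.0, 0.0, 13.4, 9.1, 7.4, 20.4, 6.4, 20.4, 8.4, 20.4.
Cumulative: 18.0, 18.0, 31.4, 40.5, 47.9, 68.3, 74.7, 95.1, 103.5, 123.9.
The total first reaches 63 DD on day 6.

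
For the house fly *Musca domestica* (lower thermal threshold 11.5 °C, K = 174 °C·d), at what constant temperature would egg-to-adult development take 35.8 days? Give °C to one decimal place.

16.4 °C

Required daily accumulation = 174 / 35.8 = 4.860 DD/day.
T = T_base + 4.860 = 11.5 + 4.860 = 16.360 ≈ 16.4 °C.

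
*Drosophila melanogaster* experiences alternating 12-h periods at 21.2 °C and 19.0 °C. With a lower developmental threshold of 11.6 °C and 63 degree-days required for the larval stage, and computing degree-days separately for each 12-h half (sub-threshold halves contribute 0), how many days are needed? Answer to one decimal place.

Day half: max(0, 21.2 − 11.6) × 0.5 = 9.6 × 0.5 = 4.80 DD.
Night half: max(0, 19.0 − 11.6) × 0.5 = 7.4 × 0.5 = 3.70 DD.
Per 24 h: 8.50 DD/day.
Duration = 63 / 8.50 = 7.412 ≈ 7.4 days.

7.4 days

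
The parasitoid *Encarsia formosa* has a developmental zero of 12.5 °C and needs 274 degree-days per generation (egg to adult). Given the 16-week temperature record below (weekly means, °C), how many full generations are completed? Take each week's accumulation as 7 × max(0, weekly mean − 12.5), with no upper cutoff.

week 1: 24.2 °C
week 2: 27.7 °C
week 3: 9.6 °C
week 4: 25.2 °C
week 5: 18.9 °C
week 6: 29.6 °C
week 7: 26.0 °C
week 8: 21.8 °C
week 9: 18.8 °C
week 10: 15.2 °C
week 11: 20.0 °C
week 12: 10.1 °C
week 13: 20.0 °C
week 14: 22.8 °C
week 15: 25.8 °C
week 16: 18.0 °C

Weekly DD (7 × max(0, T̄ − 12.5)): 81.9, 106.4, 0.0, 88.9, 44.8, 119.7, 94.5, 65.1, 44.1, 18.9, 52.5, 0.0, 52.5, 72.1, 93.1, 38.5.
Season total = 973.0 DD.
Complete generations = ⌊973.0 / 274⌋ = 3.

3 generations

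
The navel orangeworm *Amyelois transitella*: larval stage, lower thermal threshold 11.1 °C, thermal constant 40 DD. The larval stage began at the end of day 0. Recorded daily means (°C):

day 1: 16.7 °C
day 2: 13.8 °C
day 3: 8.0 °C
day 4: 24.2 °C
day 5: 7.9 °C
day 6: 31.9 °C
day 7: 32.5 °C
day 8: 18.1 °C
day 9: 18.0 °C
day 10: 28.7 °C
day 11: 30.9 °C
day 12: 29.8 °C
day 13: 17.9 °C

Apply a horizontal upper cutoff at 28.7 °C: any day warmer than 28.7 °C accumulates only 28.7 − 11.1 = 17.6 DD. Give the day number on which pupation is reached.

day 7

Daily DD above 11.1 °C (capped at 17.6): 5.6, 2.7, 0.0, 13.1, 0.0, 17.6, 17.6, 7.0, 6.9, 17.6, 17.6, 17.6, 6.8.
Cumulative: 5.6, 8.3, 8.3, 21.4, 21.4, 39.0, 56.6, 63.6, 70.5, 88.1, 105.7, 123.3, 130.1.
The total first reaches 40 DD on day 7.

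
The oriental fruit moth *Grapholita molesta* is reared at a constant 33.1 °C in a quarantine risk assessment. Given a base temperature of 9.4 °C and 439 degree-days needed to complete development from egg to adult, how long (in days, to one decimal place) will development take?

Daily accumulation = 33.1 − 9.4 = 23.7 DD/day.
Duration = 439 / 23.7 = 18.523 ≈ 18.5 days.

18.5 days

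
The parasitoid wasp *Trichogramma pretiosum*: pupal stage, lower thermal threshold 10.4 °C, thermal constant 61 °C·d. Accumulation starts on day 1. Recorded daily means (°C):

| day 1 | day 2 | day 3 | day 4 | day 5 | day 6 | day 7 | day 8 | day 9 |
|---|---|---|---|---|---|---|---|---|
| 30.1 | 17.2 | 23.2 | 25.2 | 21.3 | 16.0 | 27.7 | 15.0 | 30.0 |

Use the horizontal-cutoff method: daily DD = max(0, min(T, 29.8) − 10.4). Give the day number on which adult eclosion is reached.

Daily DD above 10.4 °C (capped at 19.4): 19.4, 6.8, 12.8, 14.8, 10.9, 5.6, 17.3, 4.6, 19.4.
Cumulative: 19.4, 26.2, 39.0, 53.8, 64.7, 70.3, 87.6, 92.2, 111.6.
The total first reaches 61 DD on day 5.

day 5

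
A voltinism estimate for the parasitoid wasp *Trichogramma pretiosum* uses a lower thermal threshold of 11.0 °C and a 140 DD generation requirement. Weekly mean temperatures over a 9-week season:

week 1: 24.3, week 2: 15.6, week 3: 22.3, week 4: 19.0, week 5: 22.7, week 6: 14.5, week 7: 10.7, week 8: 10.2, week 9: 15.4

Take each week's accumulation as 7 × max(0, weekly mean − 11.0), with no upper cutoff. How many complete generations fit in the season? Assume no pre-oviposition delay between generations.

Weekly DD (7 × max(0, T̄ − 11.0)): 93.1, 32.2, 79.1, 56.0, 81.9, 24.5, 0.0, 0.0, 30.8.
Season total = 397.6 DD.
Complete generations = ⌊397.6 / 140⌋ = 2.

2 generations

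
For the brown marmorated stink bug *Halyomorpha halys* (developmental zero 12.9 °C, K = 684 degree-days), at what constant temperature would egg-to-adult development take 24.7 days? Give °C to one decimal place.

Required daily accumulation = 684 / 24.7 = 27.692 DD/day.
T = T_base + 27.692 = 12.9 + 27.692 = 40.592 ≈ 40.6 °C.

40.6 °C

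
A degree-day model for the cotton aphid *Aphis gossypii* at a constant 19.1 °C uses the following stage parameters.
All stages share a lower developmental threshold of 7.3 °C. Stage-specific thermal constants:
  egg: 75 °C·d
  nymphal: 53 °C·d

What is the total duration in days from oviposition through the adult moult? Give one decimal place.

Daily accumulation at 19.1 °C = 19.1 − 7.3 = 11.8 DD/day.
Total K = 75 + 53 = 128 DD.
Total duration = 128 / 11.8 = 10.847 ≈ 10.8 days.

10.8 days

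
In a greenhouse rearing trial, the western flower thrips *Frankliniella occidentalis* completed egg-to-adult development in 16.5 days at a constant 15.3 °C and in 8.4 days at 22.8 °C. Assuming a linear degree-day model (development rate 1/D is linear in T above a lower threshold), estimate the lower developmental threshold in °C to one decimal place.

Under the model K = D·(T − T_b), so D₁·(T₁ − T_b) = D₂·(T₂ − T_b).
16.5·(15.3 − T_b) = 8.4·(22.8 − T_b)
T_b = (16.5·15.3 − 8.4·22.8) / (16.5 − 8.4) = 60.93 / 8.1 = 7.522 °C ≈ 7.5 °C.

7.5 °C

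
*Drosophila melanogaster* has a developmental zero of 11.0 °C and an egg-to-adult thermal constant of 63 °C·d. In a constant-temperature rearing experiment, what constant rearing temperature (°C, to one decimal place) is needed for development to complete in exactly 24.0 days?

13.6 °C

Required daily accumulation = 63 / 24.0 = 2.625 DD/day.
T = T_base + 2.625 = 11.0 + 2.625 = 13.625 ≈ 13.6 °C.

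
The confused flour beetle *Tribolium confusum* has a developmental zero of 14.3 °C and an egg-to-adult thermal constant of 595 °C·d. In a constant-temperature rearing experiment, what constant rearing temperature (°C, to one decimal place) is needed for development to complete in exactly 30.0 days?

34.1 °C

Required daily accumulation = 595 / 30.0 = 19.833 DD/day.
T = T_base + 19.833 = 14.3 + 19.833 = 34.133 ≈ 34.1 °C.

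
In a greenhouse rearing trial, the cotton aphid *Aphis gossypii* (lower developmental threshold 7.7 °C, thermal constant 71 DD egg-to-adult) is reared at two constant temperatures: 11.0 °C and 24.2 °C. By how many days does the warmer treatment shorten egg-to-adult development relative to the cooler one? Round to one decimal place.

At 11.0 °C: 71 / (11.0 − 7.7) = 71 / 3.3 = 21.515 d.
At 24.2 °C: 71 / (24.2 − 7.7) = 71 / 16.5 = 4.303 d.
Difference = |21.515 − 4.303| = 17.212 ≈ 17.2 days.

17.2 days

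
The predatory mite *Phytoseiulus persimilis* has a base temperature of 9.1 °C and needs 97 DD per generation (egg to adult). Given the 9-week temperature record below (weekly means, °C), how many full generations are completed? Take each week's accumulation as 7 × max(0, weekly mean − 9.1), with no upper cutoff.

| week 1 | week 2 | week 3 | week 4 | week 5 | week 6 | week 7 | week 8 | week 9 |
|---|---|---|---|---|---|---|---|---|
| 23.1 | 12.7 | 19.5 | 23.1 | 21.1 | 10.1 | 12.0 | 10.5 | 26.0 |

5 generations

Weekly DD (7 × max(0, T̄ − 9.1)): 98.0, 25.2, 72.8, 98.0, 84.0, 7.0, 20.3, 9.8, 118.3.
Season total = 533.4 DD.
Complete generations = ⌊533.4 / 97⌋ = 5.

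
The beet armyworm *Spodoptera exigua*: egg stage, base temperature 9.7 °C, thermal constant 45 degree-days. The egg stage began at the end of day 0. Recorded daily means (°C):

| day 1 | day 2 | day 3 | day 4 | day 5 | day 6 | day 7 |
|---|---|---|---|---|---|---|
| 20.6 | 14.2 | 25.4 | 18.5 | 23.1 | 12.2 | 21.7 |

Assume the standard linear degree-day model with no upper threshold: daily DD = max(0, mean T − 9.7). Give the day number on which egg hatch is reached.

Daily DD above 9.7 °C: 10.9, 4.5, 15.7, 8.8, 13.4, 2.5, 12.0.
Cumulative: 10.9, 15.4, 31.1, 39.9, 53.3, 55.8, 67.8.
The total first reaches 45 DD on day 5.

day 5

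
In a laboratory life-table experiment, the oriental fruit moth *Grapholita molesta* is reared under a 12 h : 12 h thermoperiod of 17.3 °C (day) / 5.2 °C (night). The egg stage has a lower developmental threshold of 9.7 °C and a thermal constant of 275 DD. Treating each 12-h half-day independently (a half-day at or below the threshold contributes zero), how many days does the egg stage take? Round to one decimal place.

Day half: max(0, 17.3 − 9.7) × 0.5 = 7.6 × 0.5 = 3.80 DD.
Night half: max(0, 5.2 − 9.7) × 0.5 = 0.0 × 0.5 = 0.00 DD.
Per 24 h: 3.80 DD/day.
Duration = 275 / 3.80 = 72.368 ≈ 72.4 days.

72.4 days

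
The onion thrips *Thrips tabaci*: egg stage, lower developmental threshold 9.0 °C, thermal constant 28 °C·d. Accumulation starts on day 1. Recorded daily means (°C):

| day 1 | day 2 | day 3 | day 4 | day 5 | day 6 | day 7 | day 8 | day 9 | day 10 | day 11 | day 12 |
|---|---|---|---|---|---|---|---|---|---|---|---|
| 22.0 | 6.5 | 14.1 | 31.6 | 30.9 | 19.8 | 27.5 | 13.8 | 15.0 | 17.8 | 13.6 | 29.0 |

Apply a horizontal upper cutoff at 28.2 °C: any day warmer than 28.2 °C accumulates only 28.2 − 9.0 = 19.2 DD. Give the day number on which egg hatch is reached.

day 4

Daily DD above 9.0 °C (capped at 19.2): 13.0, 0.0, 5.1, 19.2, 19.2, 10.8, 18.5, 4.8, 6.0, 8.8, 4.6, 19.2.
Cumulative: 13.0, 13.0, 18.1, 37.3, 56.5, 67.3, 85.8, 90.6, 96.6, 105.4, 110.0, 129.2.
The total first reaches 28 DD on day 4.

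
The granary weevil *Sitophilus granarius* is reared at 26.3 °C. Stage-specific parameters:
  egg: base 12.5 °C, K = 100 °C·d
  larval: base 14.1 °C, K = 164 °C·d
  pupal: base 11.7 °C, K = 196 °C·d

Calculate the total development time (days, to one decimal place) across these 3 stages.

34.1 days

egg: 100 / (26.3 − 12.5) = 100 / 13.8 = 7.246 d.
larval: 164 / (26.3 − 14.1) = 164 / 12.2 = 13.443 d.
pupal: 196 / (26.3 − 11.7) = 196 / 14.6 = 13.425 d.
Sum = 34.114 ≈ 34.1 days.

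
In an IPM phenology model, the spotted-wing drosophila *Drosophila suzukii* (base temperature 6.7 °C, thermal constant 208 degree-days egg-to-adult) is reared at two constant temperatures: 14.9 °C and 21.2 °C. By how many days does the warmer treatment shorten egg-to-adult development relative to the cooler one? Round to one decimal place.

At 14.9 °C: 208 / (14.9 − 6.7) = 208 / 8.2 = 25.366 d.
At 21.2 °C: 208 / (21.2 − 6.7) = 208 / 14.5 = 14.345 d.
Difference = |25.366 − 14.345| = 11.021 ≈ 11.0 days.

11.0 days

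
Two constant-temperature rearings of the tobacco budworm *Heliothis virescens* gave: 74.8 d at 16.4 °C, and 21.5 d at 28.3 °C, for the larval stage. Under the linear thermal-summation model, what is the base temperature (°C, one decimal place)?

Under the model K = D·(T − T_b), so D₁·(T₁ − T_b) = D₂·(T₂ − T_b).
74.8·(16.4 − T_b) = 21.5·(28.3 − T_b)
T_b = (74.8·16.4 − 21.5·28.3) / (74.8 − 21.5) = 618.27 / 53.3 = 11.600 °C ≈ 11.6 °C.

11.6 °C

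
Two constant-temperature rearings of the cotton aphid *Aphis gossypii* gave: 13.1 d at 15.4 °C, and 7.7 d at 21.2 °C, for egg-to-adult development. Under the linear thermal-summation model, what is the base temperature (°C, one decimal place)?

7.1 °C

Linear rate model ⇒ the product D·(T − T_b) is constant across temperatures.
13.1·(15.4 − T_b) = 7.7·(21.2 − T_b)
T_b = (13.1·15.4 − 7.7·21.2) / (13.1 − 7.7) = 38.50 / 5.4 = 7.130 °C ≈ 7.1 °C.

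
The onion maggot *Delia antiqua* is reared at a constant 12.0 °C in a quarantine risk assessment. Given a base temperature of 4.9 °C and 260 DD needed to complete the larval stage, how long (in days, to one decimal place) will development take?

36.6 days

Daily accumulation = 12.0 − 4.9 = 7.1 DD/day.
Duration = 260 / 7.1 = 36.620 ≈ 36.6 days.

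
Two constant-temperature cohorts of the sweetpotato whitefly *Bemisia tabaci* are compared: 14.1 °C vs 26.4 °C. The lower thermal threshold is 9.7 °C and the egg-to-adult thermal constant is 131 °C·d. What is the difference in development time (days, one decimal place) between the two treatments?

21.9 days

At 14.1 °C: 131 / (14.1 − 9.7) = 131 / 4.4 = 29.773 d.
At 26.4 °C: 131 / (26.4 − 9.7) = 131 / 16.7 = 7.844 d.
Difference = |29.773 − 7.844| = 21.928 ≈ 21.9 days.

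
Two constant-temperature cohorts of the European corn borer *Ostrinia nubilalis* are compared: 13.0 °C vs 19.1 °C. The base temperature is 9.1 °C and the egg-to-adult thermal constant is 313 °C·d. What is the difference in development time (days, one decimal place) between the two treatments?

At 13.0 °C: 313 / (13.0 − 9.1) = 313 / 3.9 = 80.256 d.
At 19.1 °C: 313 / (19.1 − 9.1) = 313 / 10.0 = 31.300 d.
Difference = |80.256 − 31.300| = 48.956 ≈ 49.0 days.

49.0 days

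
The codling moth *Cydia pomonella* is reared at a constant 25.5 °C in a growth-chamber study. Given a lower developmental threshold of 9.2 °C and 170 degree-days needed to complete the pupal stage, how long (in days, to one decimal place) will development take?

Daily accumulation = 25.5 − 9.2 = 16.3 DD/day.
Duration = 170 / 16.3 = 10.429 ≈ 10.4 days.

10.4 days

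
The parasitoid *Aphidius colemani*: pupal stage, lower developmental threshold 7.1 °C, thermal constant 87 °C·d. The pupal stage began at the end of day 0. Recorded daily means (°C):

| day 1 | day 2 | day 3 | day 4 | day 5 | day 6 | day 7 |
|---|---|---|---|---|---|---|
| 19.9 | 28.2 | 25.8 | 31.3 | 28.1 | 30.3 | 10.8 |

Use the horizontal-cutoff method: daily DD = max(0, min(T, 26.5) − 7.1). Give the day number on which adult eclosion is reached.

day 5

Daily DD above 7.1 °C (capped at 19.4): 12.8, 19.4, 18.7, 19.4, 19.4, 19.4, 3.7.
Cumulative: 12.8, 32.2, 50.9, 70.3, 89.7, 109.1, 112.8.
The total first reaches 87 DD on day 5.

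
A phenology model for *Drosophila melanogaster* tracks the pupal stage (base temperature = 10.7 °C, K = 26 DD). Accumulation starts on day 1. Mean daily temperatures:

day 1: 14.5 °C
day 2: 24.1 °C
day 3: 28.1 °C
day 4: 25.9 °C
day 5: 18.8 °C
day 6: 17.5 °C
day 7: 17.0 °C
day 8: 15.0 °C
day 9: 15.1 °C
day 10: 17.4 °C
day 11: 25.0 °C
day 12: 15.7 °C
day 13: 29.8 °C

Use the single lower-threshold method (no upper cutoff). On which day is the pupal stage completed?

Daily DD above 10.7 °C: 3.8, 13.4, 17.4, 15.2, 8.1, 6.8, 6.3, 4.3, 4.4, 6.7, 14.3, 5.0, 19.1.
Cumulative: 3.8, 17.2, 34.6, 49.8, 57.9, 64.7, 71.0, 75.3, 79.7, 86.4, 100.7, 105.7, 124.8.
The total first reaches 26 DD on day 3.

day 3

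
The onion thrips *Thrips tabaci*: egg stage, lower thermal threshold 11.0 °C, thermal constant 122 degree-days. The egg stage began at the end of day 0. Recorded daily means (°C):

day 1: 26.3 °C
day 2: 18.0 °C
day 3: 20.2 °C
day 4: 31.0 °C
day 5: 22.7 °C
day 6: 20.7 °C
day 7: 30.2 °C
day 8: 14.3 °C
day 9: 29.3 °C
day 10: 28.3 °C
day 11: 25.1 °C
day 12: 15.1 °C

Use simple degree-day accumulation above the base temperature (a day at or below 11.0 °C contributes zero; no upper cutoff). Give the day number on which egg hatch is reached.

day 10

Daily DD above 11.0 °C: 15.3, 7.0, 9.2, 20.0, 11.7, 9.7, 19.2, 3.3, 18.3, 17.3, 14.1, 4.1.
Cumulative: 15.3, 22.3, 31.5, 51.5, 63.2, 72.9, 92.1, 95.4, 113.7, 131.0, 145.1, 149.2.
The total first reaches 122 DD on day 10.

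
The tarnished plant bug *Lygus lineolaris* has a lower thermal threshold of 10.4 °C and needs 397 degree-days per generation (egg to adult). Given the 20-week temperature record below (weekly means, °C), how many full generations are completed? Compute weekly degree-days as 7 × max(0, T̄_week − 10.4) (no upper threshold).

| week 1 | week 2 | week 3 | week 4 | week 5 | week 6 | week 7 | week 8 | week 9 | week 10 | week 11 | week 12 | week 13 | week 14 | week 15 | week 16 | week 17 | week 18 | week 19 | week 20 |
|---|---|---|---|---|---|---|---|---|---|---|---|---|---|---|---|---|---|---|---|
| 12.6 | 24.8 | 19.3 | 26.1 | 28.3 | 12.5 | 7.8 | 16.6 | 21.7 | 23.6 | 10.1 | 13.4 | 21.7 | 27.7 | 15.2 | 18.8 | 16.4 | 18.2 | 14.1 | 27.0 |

Weekly DD (7 × max(0, T̄ − 10.4)): 15.4, 100.8, 62.3, 109.9, 125.3, 14.7, 0.0, 43.4, 79.1, 92.4, 0.0, 21.0, 79.1, 121.1, 33.6, 58.8, 42.0, 54.6, 25.9, 116.2.
Season total = 1195.6 DD.
Complete generations = ⌊1195.6 / 397⌋ = 3.

3 generations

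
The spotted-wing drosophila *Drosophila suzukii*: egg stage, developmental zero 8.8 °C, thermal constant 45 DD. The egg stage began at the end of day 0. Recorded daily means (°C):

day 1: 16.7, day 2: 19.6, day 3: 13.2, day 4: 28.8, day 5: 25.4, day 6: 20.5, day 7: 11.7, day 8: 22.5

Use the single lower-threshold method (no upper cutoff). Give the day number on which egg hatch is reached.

day 5

Daily DD above 8.8 °C: 7.9, 10.8, 4.4, 20.0, 16.6, 11.7, 2.9, 13.7.
Cumulative: 7.9, 18.7, 23.1, 43.1, 59.7, 71.4, 74.3, 88.0.
The total first reaches 45 DD on day 5.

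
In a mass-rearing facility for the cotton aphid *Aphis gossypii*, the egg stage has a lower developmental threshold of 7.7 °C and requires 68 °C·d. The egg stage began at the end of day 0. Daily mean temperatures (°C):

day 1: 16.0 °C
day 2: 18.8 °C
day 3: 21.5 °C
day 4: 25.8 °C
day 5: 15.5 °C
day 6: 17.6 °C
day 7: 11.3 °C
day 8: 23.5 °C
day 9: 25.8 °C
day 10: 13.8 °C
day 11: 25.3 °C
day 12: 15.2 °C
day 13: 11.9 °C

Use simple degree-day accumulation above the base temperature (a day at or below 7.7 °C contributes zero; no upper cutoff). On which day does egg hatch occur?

day 6

Daily DD above 7.7 °C: 8.3, 11.1, 13.8, 18.1, 7.8, 9.9, 3.6, 15.8, 18.1, 6.1, 17.6, 7.5, 4.2.
Cumulative: 8.3, 19.4, 33.2, 51.3, 59.1, 69.0, 72.6, 88.4, 106.5, 112.6, 130.2, 137.7, 141.9.
The total first reaches 68 DD on day 6.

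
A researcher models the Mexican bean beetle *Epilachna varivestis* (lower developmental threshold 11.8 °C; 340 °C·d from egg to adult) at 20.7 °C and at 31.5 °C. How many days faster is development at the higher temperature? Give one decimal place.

At 20.7 °C: 340 / (20.7 − 11.8) = 340 / 8.9 = 38.202 d.
At 31.5 °C: 340 / (31.5 − 11.8) = 340 / 19.7 = 17.259 d.
Difference = |38.202 − 17.259| = 20.943 ≈ 20.9 days.

20.9 days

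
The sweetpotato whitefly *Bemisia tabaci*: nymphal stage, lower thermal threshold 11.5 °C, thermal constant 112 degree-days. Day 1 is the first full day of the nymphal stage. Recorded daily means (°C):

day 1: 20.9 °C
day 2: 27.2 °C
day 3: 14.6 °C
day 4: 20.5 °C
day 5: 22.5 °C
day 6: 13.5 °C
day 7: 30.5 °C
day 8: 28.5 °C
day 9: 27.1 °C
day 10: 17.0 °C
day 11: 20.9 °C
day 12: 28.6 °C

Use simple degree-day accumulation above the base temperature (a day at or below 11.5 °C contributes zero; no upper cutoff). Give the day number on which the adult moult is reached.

day 11

Daily DD above 11.5 °C: 9.4, 15.7, 3.1, 9.0, 11.0, 2.0, 19.0, 17.0, 15.6, 5.5, 9.4, 17.1.
Cumulative: 9.4, 25.1, 28.2, 37.2, 48.2, 50.2, 69.2, 86.2, 101.8, 107.3, 116.7, 133.8.
The total first reaches 112 DD on day 11.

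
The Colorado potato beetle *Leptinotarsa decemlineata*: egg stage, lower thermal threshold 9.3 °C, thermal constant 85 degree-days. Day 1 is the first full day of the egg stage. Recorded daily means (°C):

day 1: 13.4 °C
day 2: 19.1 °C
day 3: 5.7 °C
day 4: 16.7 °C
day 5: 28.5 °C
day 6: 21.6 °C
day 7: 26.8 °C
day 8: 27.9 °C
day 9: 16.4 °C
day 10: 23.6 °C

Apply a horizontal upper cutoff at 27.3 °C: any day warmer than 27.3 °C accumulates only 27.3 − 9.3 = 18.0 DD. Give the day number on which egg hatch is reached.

day 8

Daily DD above 9.3 °C (capped at 18.0): 4.1, 9.8, 0.0, 7.4, 18.0, 12.3, 17.5, 18.0, 7.1, 14.3.
Cumulative: 4.1, 13.9, 13.9, 21.3, 39.3, 51.6, 69.1, 87.1, 94.2, 108.5.
The total first reaches 85 DD on day 8.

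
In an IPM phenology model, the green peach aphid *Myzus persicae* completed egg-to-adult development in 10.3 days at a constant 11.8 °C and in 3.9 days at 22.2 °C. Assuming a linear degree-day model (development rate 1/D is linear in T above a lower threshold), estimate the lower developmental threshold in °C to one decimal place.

5.5 °C

Linear rate model ⇒ the product D·(T − T_b) is constant across temperatures.
10.3·(11.8 − T_b) = 3.9·(22.2 − T_b)
T_b = (10.3·11.8 − 3.9·22.2) / (10.3 − 3.9) = 34.96 / 6.4 = 5.463 °C ≈ 5.5 °C.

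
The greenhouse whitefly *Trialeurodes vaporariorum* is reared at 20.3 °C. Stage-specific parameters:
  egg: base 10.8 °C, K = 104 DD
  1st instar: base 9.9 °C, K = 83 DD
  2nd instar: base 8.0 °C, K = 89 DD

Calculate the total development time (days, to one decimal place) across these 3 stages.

egg: 104 / (20.3 − 10.8) = 104 / 9.5 = 10.947 d.
1st instar: 83 / (20.3 − 9.9) = 83 / 10.4 = 7.981 d.
2nd instar: 89 / (20.3 − 8.0) = 89 / 12.3 = 7.236 d.
Sum = 26.164 ≈ 26.2 days.

26.2 days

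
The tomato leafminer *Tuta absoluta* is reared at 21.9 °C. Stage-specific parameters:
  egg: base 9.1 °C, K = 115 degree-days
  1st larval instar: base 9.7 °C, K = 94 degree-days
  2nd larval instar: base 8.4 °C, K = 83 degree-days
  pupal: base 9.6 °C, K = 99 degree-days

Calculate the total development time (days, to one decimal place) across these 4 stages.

30.9 days

egg: 115 / (21.9 − 9.1) = 115 / 12.8 = 8.984 d.
1st larval instar: 94 / (21.9 − 9.7) = 94 / 12.2 = 7.705 d.
2nd larval instar: 83 / (21.9 − 8.4) = 83 / 13.5 = 6.148 d.
pupal: 99 / (21.9 − 9.6) = 99 / 12.3 = 8.049 d.
Sum = 30.886 ≈ 30.9 days.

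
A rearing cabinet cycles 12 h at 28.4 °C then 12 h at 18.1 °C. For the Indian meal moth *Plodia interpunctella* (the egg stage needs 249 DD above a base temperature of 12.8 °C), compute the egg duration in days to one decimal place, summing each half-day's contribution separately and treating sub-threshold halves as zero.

23.8 days

Day half: max(0, 28.4 − 12.8) × 0.5 = 15.6 × 0.5 = 7.80 DD.
Night half: max(0, 18.1 − 12.8) × 0.5 = 5.3 × 0.5 = 2.65 DD.
Per 24 h: 10.45 DD/day.
Duration = 249 / 10.45 = 23.828 ≈ 23.8 days.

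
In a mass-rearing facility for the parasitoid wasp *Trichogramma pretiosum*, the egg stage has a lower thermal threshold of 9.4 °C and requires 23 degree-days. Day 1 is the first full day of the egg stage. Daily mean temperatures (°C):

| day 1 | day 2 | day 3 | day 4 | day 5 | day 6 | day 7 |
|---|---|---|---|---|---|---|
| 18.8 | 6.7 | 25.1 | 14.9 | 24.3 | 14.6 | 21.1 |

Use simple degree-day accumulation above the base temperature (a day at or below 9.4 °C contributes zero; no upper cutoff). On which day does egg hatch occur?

Daily DD above 9.4 °C: 9.4, 0.0, 15.7, 5.5, 14.9, 5.2, 11.7.
Cumulative: 9.4, 9.4, 25.1, 30.6, 45.5, 50.7, 62.4.
The total first reaches 23 DD on day 3.

day 3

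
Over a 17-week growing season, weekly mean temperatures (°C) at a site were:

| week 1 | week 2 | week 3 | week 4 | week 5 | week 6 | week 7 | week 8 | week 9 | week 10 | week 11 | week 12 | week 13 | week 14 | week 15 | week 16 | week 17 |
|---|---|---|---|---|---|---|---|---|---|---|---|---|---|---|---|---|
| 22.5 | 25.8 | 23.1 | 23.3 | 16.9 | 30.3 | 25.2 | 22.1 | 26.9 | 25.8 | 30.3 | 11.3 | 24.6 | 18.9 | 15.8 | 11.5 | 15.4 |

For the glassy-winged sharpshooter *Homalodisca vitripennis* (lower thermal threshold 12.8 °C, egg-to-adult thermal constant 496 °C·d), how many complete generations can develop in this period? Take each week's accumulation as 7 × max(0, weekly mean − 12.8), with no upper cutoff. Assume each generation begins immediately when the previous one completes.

Weekly DD (7 × max(0, T̄ − 12.8)): 67.9, 91.0, 72.1, 73.5, 28.7, 122.5, 86.8, 65.1, 98.7, 91.0, 122.5, 0.0, 82.6, 42.7, 21.0, 0.0, 18.2.
Season total = 1084.3 DD.
Complete generations = ⌊1084.3 / 496⌋ = 2.

2 generations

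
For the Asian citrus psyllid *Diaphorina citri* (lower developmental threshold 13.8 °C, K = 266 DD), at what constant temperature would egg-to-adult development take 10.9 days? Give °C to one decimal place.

38.2 °C

Required daily accumulation = 266 / 10.9 = 24.404 DD/day.
T = T_base + 24.404 = 13.8 + 24.404 = 38.204 ≈ 38.2 °C.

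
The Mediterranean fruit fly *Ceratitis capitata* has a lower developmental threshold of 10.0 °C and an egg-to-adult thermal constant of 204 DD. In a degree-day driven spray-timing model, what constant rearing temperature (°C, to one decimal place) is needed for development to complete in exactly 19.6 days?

20.4 °C

Required daily accumulation = 204 / 19.6 = 10.408 DD/day.
T = T_base + 10.408 = 10.0 + 10.408 = 20.408 ≈ 20.4 °C.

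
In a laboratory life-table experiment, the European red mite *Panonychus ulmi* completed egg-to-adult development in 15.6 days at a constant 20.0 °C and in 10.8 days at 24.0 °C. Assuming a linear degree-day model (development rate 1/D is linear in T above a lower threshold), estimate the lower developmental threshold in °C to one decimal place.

11.0 °C

Equal thermal constants: D₁(T₁ − T_b) = D₂(T₂ − T_b).
15.6·(20.0 − T_b) = 10.8·(24.0 − T_b)
T_b = (15.6·20.0 − 10.8·24.0) / (15.6 − 10.8) = 52.80 / 4.8 = 11.000 °C ≈ 11.0 °C.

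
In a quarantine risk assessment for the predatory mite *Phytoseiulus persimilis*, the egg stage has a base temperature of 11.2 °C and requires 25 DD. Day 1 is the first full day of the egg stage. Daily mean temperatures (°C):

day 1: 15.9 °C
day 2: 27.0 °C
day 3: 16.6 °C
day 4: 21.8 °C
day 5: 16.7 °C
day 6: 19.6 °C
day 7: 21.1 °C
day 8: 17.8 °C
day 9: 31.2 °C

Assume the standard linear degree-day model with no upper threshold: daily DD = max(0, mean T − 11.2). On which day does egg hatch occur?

day 3

Daily DD above 11.2 °C: 4.7, 15.8, 5.4, 10.6, 5.5, 8.4, 9.9, 6.6, 20.0.
Cumulative: 4.7, 20.5, 25.9, 36.5, 42.0, 50.4, 60.3, 66.9, 86.9.
The total first reaches 25 DD on day 3.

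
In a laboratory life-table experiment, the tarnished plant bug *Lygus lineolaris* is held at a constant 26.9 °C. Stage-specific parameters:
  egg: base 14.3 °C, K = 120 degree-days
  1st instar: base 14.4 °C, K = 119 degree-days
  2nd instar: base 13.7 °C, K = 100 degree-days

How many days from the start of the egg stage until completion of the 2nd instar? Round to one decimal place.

26.6 days

egg: 120 / (26.9 − 14.3) = 120 / 12.6 = 9.524 d.
1st instar: 119 / (26.9 − 14.4) = 119 / 12.5 = 9.520 d.
2nd instar: 100 / (26.9 − 13.7) = 100 / 13.2 = 7.576 d.
Sum = 26.620 ≈ 26.6 days.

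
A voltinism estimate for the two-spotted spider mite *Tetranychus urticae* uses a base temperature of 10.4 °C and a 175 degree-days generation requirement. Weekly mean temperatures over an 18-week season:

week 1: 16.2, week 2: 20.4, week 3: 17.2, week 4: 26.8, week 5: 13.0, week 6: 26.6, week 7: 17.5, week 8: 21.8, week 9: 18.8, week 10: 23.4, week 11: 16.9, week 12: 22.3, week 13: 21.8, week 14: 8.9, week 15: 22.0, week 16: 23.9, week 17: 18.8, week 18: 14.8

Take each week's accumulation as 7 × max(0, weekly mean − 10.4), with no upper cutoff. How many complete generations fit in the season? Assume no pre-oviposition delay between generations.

Weekly DD (7 × max(0, T̄ − 10.4)): 40.6, 70.0, 47.6, 114.8, 18.2, 113.4, 49.7, 79.8, 58.8, 91.0, 45.5, 83.3, 79.8, 0.0, 81.2, 94.5, 58.8, 30.8.
Season total = 1157.8 DD.
Complete generations = ⌊1157.8 / 175⌋ = 6.

6 generations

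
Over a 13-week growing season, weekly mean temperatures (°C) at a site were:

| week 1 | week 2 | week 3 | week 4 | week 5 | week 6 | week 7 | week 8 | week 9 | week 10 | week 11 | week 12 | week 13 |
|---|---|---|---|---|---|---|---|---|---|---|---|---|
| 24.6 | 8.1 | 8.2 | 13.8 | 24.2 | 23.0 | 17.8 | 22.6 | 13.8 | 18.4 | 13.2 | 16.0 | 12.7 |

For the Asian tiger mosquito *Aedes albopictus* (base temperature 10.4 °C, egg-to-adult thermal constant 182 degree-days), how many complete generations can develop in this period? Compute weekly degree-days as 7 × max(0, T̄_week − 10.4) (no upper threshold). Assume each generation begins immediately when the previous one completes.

Weekly DD (7 × max(0, T̄ − 10.4)): 99.4, 0.0, 0.0, 23.8, 96.6, 88.2, 51.8, 85.4, 23.8, 56.0, 19.6, 39.2, 16.1.
Season total = 599.9 DD.
Complete generations = ⌊599.9 / 182⌋ = 3.

3 generations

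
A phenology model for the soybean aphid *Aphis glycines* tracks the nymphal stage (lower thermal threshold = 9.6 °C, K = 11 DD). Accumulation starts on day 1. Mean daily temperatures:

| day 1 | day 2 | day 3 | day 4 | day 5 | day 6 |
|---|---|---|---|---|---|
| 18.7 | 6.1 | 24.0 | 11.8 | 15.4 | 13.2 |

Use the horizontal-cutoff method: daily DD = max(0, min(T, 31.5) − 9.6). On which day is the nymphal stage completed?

Daily DD above 9.6 °C (capped at 21.9): 9.1, 0.0, 14.4, 2.2, 5.8, 3.6.
Cumulative: 9.1, 9.1, 23.5, 25.7, 31.5, 35.1.
The total first reaches 11 DD on day 3.

day 3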